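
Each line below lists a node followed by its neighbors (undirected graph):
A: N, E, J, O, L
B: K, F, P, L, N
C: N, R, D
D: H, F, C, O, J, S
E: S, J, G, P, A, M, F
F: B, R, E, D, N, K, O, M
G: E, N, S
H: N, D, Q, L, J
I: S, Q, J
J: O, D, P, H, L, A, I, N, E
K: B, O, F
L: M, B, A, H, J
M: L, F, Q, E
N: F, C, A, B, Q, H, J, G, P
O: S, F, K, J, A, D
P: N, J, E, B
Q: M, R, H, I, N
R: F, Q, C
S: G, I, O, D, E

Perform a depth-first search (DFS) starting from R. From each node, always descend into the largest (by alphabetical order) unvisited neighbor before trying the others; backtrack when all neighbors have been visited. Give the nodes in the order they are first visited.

R -> Q -> N -> P -> J -> O -> S -> I -> G -> E -> M -> L -> H -> D -> F -> K -> B -> C -> A

Visit R
R → Q
Q → N
N → P
P → J
J → O
O → S
S → I
S → G
G → E
E → M
M → L
L → H
H → D
D → F
F → K
K → B
D → C
L → A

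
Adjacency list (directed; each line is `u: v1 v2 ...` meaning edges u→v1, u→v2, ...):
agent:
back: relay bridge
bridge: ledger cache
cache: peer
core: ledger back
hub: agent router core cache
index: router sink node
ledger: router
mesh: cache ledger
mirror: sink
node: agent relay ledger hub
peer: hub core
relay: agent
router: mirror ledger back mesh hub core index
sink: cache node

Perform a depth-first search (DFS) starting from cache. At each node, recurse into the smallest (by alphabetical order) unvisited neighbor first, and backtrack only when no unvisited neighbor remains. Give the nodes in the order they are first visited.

cache peer core back bridge ledger router hub agent index node relay sink mesh mirror

Visit cache
cache → peer
peer → core
core → back
back → bridge
bridge → ledger
ledger → router
router → hub
hub → agent
router → index
index → node
node → relay
index → sink
router → mesh
router → mirror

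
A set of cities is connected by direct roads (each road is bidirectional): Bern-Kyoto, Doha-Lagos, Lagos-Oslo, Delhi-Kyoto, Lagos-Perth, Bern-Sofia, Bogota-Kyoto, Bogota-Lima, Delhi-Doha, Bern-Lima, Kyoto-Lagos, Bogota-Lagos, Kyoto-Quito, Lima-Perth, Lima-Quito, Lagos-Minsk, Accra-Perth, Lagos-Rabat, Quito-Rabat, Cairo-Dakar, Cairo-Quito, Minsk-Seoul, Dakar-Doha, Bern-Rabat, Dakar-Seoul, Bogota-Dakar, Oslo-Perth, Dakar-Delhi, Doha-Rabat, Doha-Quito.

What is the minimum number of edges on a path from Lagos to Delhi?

2

Level 0: Lagos
Level 1: Bogota, Doha, Kyoto, Minsk, Oslo, Perth, Rabat
Level 2: Accra, Bern, Dakar, Delhi, Lima, Quito, Seoul
Level 3: Cairo, Sofia
Delhi first appears at level 2.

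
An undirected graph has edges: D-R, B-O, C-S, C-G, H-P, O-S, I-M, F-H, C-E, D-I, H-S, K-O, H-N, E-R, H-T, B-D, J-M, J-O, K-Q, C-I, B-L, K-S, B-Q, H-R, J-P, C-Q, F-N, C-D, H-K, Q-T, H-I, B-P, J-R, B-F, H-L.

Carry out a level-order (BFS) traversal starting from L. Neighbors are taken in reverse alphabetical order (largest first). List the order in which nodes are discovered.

L, H, B, T, S, R, P, N, K, I, F, Q, O, D, C, J, E, M, G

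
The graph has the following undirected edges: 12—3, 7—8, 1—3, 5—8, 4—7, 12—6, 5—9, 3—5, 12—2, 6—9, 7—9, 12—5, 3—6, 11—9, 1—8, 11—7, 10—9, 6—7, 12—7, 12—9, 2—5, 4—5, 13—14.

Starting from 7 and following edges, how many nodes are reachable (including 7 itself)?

BFS from 7 visits: 7, 4, 6, 8, 9, 11, 12, 5, 3, 1, 10, 2
Reachable nodes: 12 of 14 total.

12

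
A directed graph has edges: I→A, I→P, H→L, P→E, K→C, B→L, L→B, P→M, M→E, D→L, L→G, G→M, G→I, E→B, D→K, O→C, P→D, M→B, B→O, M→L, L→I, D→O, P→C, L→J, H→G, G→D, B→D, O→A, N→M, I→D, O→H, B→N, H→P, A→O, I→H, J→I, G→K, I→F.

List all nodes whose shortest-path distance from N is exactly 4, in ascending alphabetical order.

Level 0: N
Level 1: M
Level 2: B, E, L
Level 3: D, G, I, J, O
Level 4: A, C, F, H, K, P

A, C, F, H, K, P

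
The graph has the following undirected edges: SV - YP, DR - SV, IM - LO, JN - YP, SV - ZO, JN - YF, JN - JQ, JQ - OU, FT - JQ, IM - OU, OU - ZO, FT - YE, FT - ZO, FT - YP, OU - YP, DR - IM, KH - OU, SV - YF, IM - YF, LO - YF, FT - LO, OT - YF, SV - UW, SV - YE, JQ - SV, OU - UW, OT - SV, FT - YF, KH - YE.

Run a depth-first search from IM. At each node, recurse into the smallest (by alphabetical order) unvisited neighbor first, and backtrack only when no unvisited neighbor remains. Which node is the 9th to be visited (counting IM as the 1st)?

Visit IM
IM → DR
DR → SV
SV → JQ
JQ → FT
FT → LO
LO → YF
YF → JN
JN → YP
YP → OU
OU → KH
KH → YE
OU → UW
OU → ZO
YF → OT

Visit order: IM, DR, SV, JQ, FT, LO, YF, JN, YP, OU, KH, YE, UW, ZO, OT

YP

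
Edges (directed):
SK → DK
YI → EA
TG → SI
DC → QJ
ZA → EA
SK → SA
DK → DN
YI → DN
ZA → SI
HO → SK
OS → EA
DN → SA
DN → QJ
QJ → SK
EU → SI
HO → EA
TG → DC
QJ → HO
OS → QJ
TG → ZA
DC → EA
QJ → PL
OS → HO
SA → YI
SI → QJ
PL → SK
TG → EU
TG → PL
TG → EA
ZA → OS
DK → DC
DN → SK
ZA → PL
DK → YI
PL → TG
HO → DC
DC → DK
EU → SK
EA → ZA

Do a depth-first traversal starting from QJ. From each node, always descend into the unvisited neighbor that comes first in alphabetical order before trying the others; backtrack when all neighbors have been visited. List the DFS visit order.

QJ, HO, DC, DK, DN, SA, YI, EA, ZA, OS, PL, SK, TG, EU, SI

Visit QJ
QJ → HO
HO → DC
DC → DK
DK → DN
DN → SA
SA → YI
YI → EA
EA → ZA
ZA → OS
ZA → PL
PL → SK
PL → TG
TG → EU
EU → SI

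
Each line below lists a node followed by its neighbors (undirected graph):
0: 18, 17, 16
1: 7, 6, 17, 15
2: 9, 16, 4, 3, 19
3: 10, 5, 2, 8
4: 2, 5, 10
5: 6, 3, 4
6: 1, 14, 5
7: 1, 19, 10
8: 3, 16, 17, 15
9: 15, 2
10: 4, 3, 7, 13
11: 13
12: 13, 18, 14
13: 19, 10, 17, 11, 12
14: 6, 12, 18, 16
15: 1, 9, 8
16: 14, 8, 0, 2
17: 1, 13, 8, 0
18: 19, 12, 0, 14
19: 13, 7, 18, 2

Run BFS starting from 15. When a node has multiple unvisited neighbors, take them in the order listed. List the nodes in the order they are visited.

15, 1, 9, 8, 7, 6, 17, 2, 3, 16, 19, 10, 14, 5, 13, 0, 4, 18, 12, 11

Visit 15; enqueue 1, 9, 8 → queue [1, 9, 8]
Visit 1; enqueue 7, 6, 17 → queue [9, 8, 7, 6, 17]
Visit 9; enqueue 2 → queue [8, 7, 6, 17, 2]
Visit 8; enqueue 3, 16 → queue [7, 6, 17, 2, 3, 16]
Visit 7; enqueue 19, 10 → queue [6, 17, 2, 3, 16, 19, 10]
Visit 6; enqueue 14, 5 → queue [17, 2, 3, 16, 19, 10, 14, 5]
Visit 17; enqueue 13, 0 → queue [2, 3, 16, 19, 10, 14, 5, 13, 0]
Visit 2; enqueue 4 → queue [3, 16, 19, 10, 14, 5, 13, 0, 4]
Visit 3 → queue [16, 19, 10, 14, 5, 13, 0, 4]
Visit 16 → queue [19, 10, 14, 5, 13, 0, 4]
Visit 19; enqueue 18 → queue [10, 14, 5, 13, 0, 4, 18]
Visit 10 → queue [14, 5, 13, 0, 4, 18]
Visit 14; enqueue 12 → queue [5, 13, 0, 4, 18, 12]
Visit 5 → queue [13, 0, 4, 18, 12]
Visit 13; enqueue 11 → queue [0, 4, 18, 12, 11]
Visit 0 → queue [4, 18, 12, 11]
Visit 4 → queue [18, 12, 11]
Visit 18 → queue [12, 11]
Visit 12 → queue [11]
Visit 11 → queue []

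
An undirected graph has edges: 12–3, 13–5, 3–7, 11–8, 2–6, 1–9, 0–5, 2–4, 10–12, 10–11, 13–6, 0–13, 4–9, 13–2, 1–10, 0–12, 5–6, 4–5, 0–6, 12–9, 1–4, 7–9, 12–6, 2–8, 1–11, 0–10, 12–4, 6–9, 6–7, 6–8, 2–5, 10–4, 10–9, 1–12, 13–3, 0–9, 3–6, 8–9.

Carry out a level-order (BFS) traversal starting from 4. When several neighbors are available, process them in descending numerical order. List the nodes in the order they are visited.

Visit 4; enqueue 12, 10, 9, 5, 2, 1 → queue [12, 10, 9, 5, 2, 1]
Visit 12; enqueue 6, 3, 0 → queue [10, 9, 5, 2, 1, 6, 3, 0]
Visit 10; enqueue 11 → queue [9, 5, 2, 1, 6, 3, 0, 11]
Visit 9; enqueue 8, 7 → queue [5, 2, 1, 6, 3, 0, 11, 8, 7]
Visit 5; enqueue 13 → queue [2, 1, 6, 3, 0, 11, 8, 7, 13]
Visit 2 → queue [1, 6, 3, 0, 11, 8, 7, 13]
Visit 1 → queue [6, 3, 0, 11, 8, 7, 13]
Visit 6 → queue [3, 0, 11, 8, 7, 13]
Visit 3 → queue [0, 11, 8, 7, 13]
Visit 0 → queue [11, 8, 7, 13]
Visit 11 → queue [8, 7, 13]
Visit 8 → queue [7, 13]
Visit 7 → queue [13]
Visit 13 → queue []

4 12 10 9 5 2 1 6 3 0 11 8 7 13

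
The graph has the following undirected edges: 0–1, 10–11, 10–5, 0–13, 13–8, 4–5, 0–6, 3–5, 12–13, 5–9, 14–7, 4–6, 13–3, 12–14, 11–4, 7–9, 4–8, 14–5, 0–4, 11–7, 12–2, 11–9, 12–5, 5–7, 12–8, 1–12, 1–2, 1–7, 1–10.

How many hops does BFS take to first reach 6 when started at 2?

3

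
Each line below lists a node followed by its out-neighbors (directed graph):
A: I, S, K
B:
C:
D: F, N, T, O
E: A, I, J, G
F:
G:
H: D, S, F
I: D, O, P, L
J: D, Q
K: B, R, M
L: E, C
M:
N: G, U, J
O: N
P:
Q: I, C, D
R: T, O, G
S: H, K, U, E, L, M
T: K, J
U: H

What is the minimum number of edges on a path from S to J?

Level 0: S
Level 1: E, H, K, L, M, U
Level 2: A, B, C, D, F, G, I, J, R
Level 3: N, O, P, Q, T
J first appears at level 2.

2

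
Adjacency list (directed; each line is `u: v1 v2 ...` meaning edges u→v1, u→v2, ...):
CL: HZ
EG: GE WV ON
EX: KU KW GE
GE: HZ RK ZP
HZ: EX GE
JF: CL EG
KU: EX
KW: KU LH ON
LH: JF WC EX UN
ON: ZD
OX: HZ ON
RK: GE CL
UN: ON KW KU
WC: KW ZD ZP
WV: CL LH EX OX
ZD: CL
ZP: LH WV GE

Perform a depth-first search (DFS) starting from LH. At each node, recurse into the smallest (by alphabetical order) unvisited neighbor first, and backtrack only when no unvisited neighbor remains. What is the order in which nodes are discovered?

LH → EX → GE → HZ → RK → CL → ZP → WV → OX → ON → ZD → KU → KW → JF → EG → UN → WC

Visit LH
LH → EX
EX → GE
GE → HZ
GE → RK
RK → CL
GE → ZP
ZP → WV
WV → OX
OX → ON
ON → ZD
EX → KU
EX → KW
LH → JF
JF → EG
LH → UN
LH → WC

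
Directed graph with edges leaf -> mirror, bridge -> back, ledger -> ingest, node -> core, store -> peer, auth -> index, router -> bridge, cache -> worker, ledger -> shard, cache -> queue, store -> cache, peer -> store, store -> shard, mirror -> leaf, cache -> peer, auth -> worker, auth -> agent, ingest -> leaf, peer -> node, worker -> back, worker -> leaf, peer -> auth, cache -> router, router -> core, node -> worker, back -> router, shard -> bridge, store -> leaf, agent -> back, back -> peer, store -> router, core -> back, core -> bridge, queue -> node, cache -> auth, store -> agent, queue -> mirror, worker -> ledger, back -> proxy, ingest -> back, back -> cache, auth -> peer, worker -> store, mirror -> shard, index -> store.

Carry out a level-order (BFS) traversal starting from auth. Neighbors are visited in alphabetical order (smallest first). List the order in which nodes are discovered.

auth, agent, index, peer, worker, back, store, node, leaf, ledger, cache, proxy, router, shard, core, mirror, ingest, queue, bridge

Visit auth; enqueue agent, index, peer, worker → queue [agent, index, peer, worker]
Visit agent; enqueue back → queue [index, peer, worker, back]
Visit index; enqueue store → queue [peer, worker, back, store]
Visit peer; enqueue node → queue [worker, back, store, node]
Visit worker; enqueue leaf, ledger → queue [back, store, node, leaf, ledger]
Visit back; enqueue cache, proxy, router → queue [store, node, leaf, ledger, cache, proxy, router]
Visit store; enqueue shard → queue [node, leaf, ledger, cache, proxy, router, shard]
Visit node; enqueue core → queue [leaf, ledger, cache, proxy, router, shard, core]
Visit leaf; enqueue mirror → queue [ledger, cache, proxy, router, shard, core, mirror]
Visit ledger; enqueue ingest → queue [cache, proxy, router, shard, core, mirror, ingest]
Visit cache; enqueue queue → queue [proxy, router, shard, core, mirror, ingest, queue]
Visit proxy → queue [router, shard, core, mirror, ingest, queue]
Visit router; enqueue bridge → queue [shard, core, mirror, ingest, queue, bridge]
Visit shard → queue [core, mirror, ingest, queue, bridge]
Visit core → queue [mirror, ingest, queue, bridge]
Visit mirror → queue [ingest, queue, bridge]
Visit ingest → queue [queue, bridge]
Visit queue → queue [bridge]
Visit bridge → queue []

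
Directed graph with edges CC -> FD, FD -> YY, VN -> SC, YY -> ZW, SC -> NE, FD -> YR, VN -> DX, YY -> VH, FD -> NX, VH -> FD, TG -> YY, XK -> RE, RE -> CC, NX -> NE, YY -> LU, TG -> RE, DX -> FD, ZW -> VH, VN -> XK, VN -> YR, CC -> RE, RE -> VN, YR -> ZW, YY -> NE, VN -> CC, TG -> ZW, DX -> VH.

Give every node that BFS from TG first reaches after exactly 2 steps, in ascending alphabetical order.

Level 0: TG
Level 1: RE, YY, ZW
Level 2: CC, LU, NE, VH, VN
Level 3: DX, FD, SC, XK, YR
Level 4: NX

CC, LU, NE, VH, VN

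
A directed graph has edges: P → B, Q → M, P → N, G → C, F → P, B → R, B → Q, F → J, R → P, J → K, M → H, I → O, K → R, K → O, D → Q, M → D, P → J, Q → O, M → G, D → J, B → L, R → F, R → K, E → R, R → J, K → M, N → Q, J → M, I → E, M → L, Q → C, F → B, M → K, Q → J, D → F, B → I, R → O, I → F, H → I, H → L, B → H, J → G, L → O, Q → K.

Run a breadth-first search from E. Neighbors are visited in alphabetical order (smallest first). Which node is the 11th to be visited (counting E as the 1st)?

N

Visit E; enqueue R → queue [R]
Visit R; enqueue F, J, K, O, P → queue [F, J, K, O, P]
Visit F; enqueue B → queue [J, K, O, P, B]
Visit J; enqueue G, M → queue [K, O, P, B, G, M]
Visit K → queue [O, P, B, G, M]
Visit O → queue [P, B, G, M]
Visit P; enqueue N → queue [B, G, M, N]
Visit B; enqueue H, I, L, Q → queue [G, M, N, H, I, L, Q]
Visit G; enqueue C → queue [M, N, H, I, L, Q, C]
Visit M; enqueue D → queue [N, H, I, L, Q, C, D]
Visit N → queue [H, I, L, Q, C, D]
Visit H → queue [I, L, Q, C, D]
Visit I → queue [L, Q, C, D]
Visit L → queue [Q, C, D]
Visit Q → queue [C, D]
Visit C → queue [D]
Visit D → queue []

Visit order: E, R, F, J, K, O, P, B, G, M, N, H, I, L, Q, C, D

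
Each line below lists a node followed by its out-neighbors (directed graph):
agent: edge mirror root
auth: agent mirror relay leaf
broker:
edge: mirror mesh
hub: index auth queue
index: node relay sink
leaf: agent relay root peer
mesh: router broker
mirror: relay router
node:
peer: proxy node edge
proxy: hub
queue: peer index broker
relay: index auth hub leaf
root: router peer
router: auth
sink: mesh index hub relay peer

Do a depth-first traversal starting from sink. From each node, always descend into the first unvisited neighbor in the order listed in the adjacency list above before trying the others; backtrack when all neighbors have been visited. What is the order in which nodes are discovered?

Visit sink
sink → mesh
mesh → router
router → auth
auth → agent
agent → edge
edge → mirror
mirror → relay
relay → index
index → node
relay → hub
hub → queue
queue → peer
peer → proxy
queue → broker
relay → leaf
leaf → root

sink -> mesh -> router -> auth -> agent -> edge -> mirror -> relay -> index -> node -> hub -> queue -> peer -> proxy -> broker -> leaf -> root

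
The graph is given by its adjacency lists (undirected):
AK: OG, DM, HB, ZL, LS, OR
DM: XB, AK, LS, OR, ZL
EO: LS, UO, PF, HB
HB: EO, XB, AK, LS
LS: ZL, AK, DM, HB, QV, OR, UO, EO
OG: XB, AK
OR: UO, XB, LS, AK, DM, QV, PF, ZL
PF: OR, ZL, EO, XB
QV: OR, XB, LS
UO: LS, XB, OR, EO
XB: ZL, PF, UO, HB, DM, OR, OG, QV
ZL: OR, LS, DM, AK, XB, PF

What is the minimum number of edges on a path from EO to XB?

2

Level 0: EO
Level 1: HB, LS, PF, UO
Level 2: AK, DM, OR, QV, XB, ZL
Level 3: OG
XB first appears at level 2.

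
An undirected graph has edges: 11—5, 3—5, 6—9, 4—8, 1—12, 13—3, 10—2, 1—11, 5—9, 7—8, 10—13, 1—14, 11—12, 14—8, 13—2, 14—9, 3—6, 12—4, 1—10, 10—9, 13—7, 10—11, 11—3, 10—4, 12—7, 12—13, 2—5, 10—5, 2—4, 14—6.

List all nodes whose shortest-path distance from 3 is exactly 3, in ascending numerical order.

4, 8

Level 0: 3
Level 1: 5, 6, 11, 13
Level 2: 1, 2, 7, 9, 10, 12, 14
Level 3: 4, 8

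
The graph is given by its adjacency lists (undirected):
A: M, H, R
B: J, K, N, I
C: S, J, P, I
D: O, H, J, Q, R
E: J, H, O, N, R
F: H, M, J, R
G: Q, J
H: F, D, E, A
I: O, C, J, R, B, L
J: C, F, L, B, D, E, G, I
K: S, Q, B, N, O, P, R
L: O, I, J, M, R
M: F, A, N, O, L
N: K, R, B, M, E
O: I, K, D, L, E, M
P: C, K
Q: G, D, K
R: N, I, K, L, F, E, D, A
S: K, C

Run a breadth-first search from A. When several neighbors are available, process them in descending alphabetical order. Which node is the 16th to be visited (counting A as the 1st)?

Visit A; enqueue R, M, H → queue [R, M, H]
Visit R; enqueue N, L, K, I, F, E, D → queue [M, H, N, L, K, I, F, E, D]
Visit M; enqueue O → queue [H, N, L, K, I, F, E, D, O]
Visit H → queue [N, L, K, I, F, E, D, O]
Visit N; enqueue B → queue [L, K, I, F, E, D, O, B]
Visit L; enqueue J → queue [K, I, F, E, D, O, B, J]
Visit K; enqueue S, Q, P → queue [I, F, E, D, O, B, J, S, Q, P]
Visit I; enqueue C → queue [F, E, D, O, B, J, S, Q, P, C]
Visit F → queue [E, D, O, B, J, S, Q, P, C]
Visit E → queue [D, O, B, J, S, Q, P, C]
Visit D → queue [O, B, J, S, Q, P, C]
Visit O → queue [B, J, S, Q, P, C]
Visit B → queue [J, S, Q, P, C]
Visit J; enqueue G → queue [S, Q, P, C, G]
Visit S → queue [Q, P, C, G]
Visit Q → queue [P, C, G]
Visit P → queue [C, G]
Visit C → queue [G]
Visit G → queue []

Visit order: A, R, M, H, N, L, K, I, F, E, D, O, B, J, S, Q, P, C, G

Q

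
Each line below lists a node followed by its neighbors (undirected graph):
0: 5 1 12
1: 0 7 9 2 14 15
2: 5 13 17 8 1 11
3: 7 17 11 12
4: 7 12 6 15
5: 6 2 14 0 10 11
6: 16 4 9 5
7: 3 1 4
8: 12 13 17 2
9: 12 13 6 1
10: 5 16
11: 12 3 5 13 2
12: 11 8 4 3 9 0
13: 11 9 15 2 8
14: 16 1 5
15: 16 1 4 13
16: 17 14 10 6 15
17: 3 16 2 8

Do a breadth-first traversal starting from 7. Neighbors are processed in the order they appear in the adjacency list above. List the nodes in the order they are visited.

7, 3, 1, 4, 17, 11, 12, 0, 9, 2, 14, 15, 6, 16, 8, 5, 13, 10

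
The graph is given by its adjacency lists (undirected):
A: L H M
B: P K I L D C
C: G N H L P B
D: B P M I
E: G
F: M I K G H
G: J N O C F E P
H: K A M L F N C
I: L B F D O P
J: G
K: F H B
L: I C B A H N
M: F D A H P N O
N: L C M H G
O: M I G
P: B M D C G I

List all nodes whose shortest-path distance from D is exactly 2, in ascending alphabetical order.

Level 0: D
Level 1: B, I, M, P
Level 2: A, C, F, G, H, K, L, N, O
Level 3: E, J

A, C, F, G, H, K, L, N, O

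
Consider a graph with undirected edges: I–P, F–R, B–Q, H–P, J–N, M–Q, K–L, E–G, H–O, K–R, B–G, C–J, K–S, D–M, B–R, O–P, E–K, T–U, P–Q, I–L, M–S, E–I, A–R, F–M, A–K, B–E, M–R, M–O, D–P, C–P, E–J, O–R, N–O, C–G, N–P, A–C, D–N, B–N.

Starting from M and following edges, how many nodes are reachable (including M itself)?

BFS from M visits: M, S, R, Q, O, F, D, K, B, A, P, N, H, L, E, G, C, I, J
Reachable nodes: 19 of 21 total.

19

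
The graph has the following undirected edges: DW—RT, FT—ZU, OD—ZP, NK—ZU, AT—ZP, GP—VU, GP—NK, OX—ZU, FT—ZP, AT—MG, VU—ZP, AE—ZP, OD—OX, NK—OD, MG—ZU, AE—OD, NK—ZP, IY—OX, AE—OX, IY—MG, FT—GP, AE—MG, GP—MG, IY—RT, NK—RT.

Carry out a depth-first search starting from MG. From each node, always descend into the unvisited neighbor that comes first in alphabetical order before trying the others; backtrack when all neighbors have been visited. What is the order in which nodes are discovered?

Visit MG
MG → AE
AE → OD
OD → NK
NK → GP
GP → FT
FT → ZP
ZP → AT
ZP → VU
FT → ZU
ZU → OX
OX → IY
IY → RT
RT → DW

MG -> AE -> OD -> NK -> GP -> FT -> ZP -> AT -> VU -> ZU -> OX -> IY -> RT -> DW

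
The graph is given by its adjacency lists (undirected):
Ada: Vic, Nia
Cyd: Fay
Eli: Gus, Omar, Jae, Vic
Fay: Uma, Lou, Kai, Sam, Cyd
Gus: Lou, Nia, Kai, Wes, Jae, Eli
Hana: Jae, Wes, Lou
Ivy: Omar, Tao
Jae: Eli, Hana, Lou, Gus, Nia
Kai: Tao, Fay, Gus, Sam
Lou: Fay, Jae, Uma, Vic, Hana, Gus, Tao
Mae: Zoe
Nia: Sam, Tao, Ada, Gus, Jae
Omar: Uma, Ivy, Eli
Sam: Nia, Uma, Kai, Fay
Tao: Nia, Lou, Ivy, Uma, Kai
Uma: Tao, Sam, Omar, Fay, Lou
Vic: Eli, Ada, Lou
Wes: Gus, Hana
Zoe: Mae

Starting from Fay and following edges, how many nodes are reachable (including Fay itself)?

17

BFS from Fay visits: Fay, Uma, Lou, Kai, Sam, Cyd, Tao, Omar, Jae, Vic, Hana, Gus, Nia, Ivy, Eli, Ada, Wes
Reachable nodes: 17 of 19 total.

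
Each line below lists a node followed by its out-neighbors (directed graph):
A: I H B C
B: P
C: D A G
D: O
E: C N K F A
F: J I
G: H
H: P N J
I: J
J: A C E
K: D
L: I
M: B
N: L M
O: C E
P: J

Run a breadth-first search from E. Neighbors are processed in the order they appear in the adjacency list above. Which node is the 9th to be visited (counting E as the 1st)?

Visit E; enqueue C, N, K, F, A → queue [C, N, K, F, A]
Visit C; enqueue D, G → queue [N, K, F, A, D, G]
Visit N; enqueue L, M → queue [K, F, A, D, G, L, M]
Visit K → queue [F, A, D, G, L, M]
Visit F; enqueue J, I → queue [A, D, G, L, M, J, I]
Visit A; enqueue H, B → queue [D, G, L, M, J, I, H, B]
Visit D; enqueue O → queue [G, L, M, J, I, H, B, O]
Visit G → queue [L, M, J, I, H, B, O]
Visit L → queue [M, J, I, H, B, O]
Visit M → queue [J, I, H, B, O]
Visit J → queue [I, H, B, O]
Visit I → queue [H, B, O]
Visit H; enqueue P → queue [B, O, P]
Visit B → queue [O, P]
Visit O → queue [P]
Visit P → queue []

Visit order: E, C, N, K, F, A, D, G, L, M, J, I, H, B, O, P

L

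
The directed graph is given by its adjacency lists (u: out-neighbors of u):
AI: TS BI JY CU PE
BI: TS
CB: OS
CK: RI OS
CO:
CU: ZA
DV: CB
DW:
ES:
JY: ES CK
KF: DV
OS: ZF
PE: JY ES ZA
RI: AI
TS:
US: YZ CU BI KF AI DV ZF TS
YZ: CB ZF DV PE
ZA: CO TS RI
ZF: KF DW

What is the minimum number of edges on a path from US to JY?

Level 0: US
Level 1: AI, BI, CU, DV, KF, TS, YZ, ZF
Level 2: CB, DW, JY, PE, ZA
Level 3: CK, CO, ES, OS, RI
JY first appears at level 2.

2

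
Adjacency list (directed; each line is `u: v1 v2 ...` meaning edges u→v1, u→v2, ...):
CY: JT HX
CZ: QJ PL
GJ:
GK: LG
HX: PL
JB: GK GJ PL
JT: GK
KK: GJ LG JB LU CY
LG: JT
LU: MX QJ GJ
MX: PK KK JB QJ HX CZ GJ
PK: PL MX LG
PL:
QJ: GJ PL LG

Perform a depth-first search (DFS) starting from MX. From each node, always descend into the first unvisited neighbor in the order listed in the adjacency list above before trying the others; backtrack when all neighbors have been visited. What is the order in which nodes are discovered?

MX -> PK -> PL -> LG -> JT -> GK -> KK -> GJ -> JB -> LU -> QJ -> CY -> HX -> CZ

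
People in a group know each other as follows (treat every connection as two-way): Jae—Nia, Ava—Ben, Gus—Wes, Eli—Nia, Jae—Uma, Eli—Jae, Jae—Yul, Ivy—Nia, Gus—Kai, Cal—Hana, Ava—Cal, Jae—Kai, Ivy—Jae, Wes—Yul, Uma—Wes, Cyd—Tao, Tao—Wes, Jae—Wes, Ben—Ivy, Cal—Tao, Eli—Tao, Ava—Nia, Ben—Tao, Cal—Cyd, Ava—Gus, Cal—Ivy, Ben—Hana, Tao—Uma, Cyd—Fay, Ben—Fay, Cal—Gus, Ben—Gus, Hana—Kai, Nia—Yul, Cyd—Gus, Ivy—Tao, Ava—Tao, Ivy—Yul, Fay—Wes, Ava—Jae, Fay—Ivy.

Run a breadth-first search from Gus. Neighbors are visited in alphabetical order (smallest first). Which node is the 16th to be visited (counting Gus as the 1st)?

Visit Gus; enqueue Ava, Ben, Cal, Cyd, Kai, Wes → queue [Ava, Ben, Cal, Cyd, Kai, Wes]
Visit Ava; enqueue Jae, Nia, Tao → queue [Ben, Cal, Cyd, Kai, Wes, Jae, Nia, Tao]
Visit Ben; enqueue Fay, Hana, Ivy → queue [Cal, Cyd, Kai, Wes, Jae, Nia, Tao, Fay, Hana, Ivy]
Visit Cal → queue [Cyd, Kai, Wes, Jae, Nia, Tao, Fay, Hana, Ivy]
Visit Cyd → queue [Kai, Wes, Jae, Nia, Tao, Fay, Hana, Ivy]
Visit Kai → queue [Wes, Jae, Nia, Tao, Fay, Hana, Ivy]
Visit Wes; enqueue Uma, Yul → queue [Jae, Nia, Tao, Fay, Hana, Ivy, Uma, Yul]
Visit Jae; enqueue Eli → queue [Nia, Tao, Fay, Hana, Ivy, Uma, Yul, Eli]
Visit Nia → queue [Tao, Fay, Hana, Ivy, Uma, Yul, Eli]
Visit Tao → queue [Fay, Hana, Ivy, Uma, Yul, Eli]
Visit Fay → queue [Hana, Ivy, Uma, Yul, Eli]
Visit Hana → queue [Ivy, Uma, Yul, Eli]
Visit Ivy → queue [Uma, Yul, Eli]
Visit Uma → queue [Yul, Eli]
Visit Yul → queue [Eli]
Visit Eli → queue []

Visit order: Gus, Ava, Ben, Cal, Cyd, Kai, Wes, Jae, Nia, Tao, Fay, Hana, Ivy, Uma, Yul, Eli

Eli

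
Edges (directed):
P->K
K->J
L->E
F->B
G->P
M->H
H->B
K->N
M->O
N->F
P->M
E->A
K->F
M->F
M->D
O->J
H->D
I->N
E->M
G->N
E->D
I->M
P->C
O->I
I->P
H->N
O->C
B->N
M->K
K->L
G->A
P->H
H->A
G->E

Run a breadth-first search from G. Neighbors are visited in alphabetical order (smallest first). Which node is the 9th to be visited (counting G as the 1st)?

Visit G; enqueue A, E, N, P → queue [A, E, N, P]
Visit A → queue [E, N, P]
Visit E; enqueue D, M → queue [N, P, D, M]
Visit N; enqueue F → queue [P, D, M, F]
Visit P; enqueue C, H, K → queue [D, M, F, C, H, K]
Visit D → queue [M, F, C, H, K]
Visit M; enqueue O → queue [F, C, H, K, O]
Visit F; enqueue B → queue [C, H, K, O, B]
Visit C → queue [H, K, O, B]
Visit H → queue [K, O, B]
Visit K; enqueue J, L → queue [O, B, J, L]
Visit O; enqueue I → queue [B, J, L, I]
Visit B → queue [J, L, I]
Visit J → queue [L, I]
Visit L → queue [I]
Visit I → queue []

Visit order: G, A, E, N, P, D, M, F, C, H, K, O, B, J, L, I

C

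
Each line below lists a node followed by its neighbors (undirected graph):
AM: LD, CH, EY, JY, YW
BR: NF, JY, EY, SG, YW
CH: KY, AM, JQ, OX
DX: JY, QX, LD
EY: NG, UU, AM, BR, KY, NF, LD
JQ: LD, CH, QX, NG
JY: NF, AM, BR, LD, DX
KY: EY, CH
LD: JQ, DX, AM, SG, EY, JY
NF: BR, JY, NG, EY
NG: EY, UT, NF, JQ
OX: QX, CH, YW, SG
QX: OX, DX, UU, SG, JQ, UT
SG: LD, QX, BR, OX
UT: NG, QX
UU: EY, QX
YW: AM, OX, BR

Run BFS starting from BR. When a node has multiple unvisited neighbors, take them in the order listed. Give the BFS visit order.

BR -> NF -> JY -> EY -> SG -> YW -> NG -> AM -> LD -> DX -> UU -> KY -> QX -> OX -> UT -> JQ -> CH

Visit BR; enqueue NF, JY, EY, SG, YW → queue [NF, JY, EY, SG, YW]
Visit NF; enqueue NG → queue [JY, EY, SG, YW, NG]
Visit JY; enqueue AM, LD, DX → queue [EY, SG, YW, NG, AM, LD, DX]
Visit EY; enqueue UU, KY → queue [SG, YW, NG, AM, LD, DX, UU, KY]
Visit SG; enqueue QX, OX → queue [YW, NG, AM, LD, DX, UU, KY, QX, OX]
Visit YW → queue [NG, AM, LD, DX, UU, KY, QX, OX]
Visit NG; enqueue UT, JQ → queue [AM, LD, DX, UU, KY, QX, OX, UT, JQ]
Visit AM; enqueue CH → queue [LD, DX, UU, KY, QX, OX, UT, JQ, CH]
Visit LD → queue [DX, UU, KY, QX, OX, UT, JQ, CH]
Visit DX → queue [UU, KY, QX, OX, UT, JQ, CH]
Visit UU → queue [KY, QX, OX, UT, JQ, CH]
Visit KY → queue [QX, OX, UT, JQ, CH]
Visit QX → queue [OX, UT, JQ, CH]
Visit OX → queue [UT, JQ, CH]
Visit UT → queue [JQ, CH]
Visit JQ → queue [CH]
Visit CH → queue []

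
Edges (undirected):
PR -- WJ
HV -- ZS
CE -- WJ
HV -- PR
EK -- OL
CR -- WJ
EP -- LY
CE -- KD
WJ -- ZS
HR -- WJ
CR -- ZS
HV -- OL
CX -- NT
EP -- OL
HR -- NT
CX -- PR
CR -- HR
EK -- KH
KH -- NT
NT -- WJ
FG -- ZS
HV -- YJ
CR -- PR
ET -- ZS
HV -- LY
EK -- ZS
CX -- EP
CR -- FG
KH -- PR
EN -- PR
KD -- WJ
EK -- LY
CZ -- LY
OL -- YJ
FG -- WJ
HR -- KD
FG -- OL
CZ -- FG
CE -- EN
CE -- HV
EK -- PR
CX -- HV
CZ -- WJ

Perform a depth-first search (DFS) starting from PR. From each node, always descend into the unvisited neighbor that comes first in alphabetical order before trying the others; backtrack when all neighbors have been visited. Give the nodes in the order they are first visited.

PR -> CR -> FG -> CZ -> LY -> EK -> KH -> NT -> CX -> EP -> OL -> HV -> CE -> EN -> KD -> HR -> WJ -> ZS -> ET -> YJ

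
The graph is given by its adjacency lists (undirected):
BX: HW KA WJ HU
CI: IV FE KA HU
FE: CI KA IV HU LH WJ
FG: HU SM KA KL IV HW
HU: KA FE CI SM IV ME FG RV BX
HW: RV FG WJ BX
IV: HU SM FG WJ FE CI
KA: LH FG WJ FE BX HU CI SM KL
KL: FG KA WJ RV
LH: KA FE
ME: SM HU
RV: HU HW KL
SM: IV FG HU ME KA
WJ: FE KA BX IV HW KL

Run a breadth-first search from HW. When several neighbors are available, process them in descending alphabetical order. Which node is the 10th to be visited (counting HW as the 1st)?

HU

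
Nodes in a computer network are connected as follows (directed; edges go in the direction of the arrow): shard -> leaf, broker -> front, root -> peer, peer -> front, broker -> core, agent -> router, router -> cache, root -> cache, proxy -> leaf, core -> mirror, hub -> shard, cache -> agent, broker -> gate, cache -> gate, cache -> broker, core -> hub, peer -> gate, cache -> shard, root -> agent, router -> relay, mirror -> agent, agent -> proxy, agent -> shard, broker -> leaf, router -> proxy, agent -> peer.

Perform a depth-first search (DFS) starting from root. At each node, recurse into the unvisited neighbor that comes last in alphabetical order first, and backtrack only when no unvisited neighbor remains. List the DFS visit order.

Visit root
root → peer
peer → gate
peer → front
root → cache
cache → shard
shard → leaf
cache → broker
broker → core
core → mirror
mirror → agent
agent → router
router → relay
router → proxy
core → hub

root -> peer -> gate -> front -> cache -> shard -> leaf -> broker -> core -> mirror -> agent -> router -> relay -> proxy -> hub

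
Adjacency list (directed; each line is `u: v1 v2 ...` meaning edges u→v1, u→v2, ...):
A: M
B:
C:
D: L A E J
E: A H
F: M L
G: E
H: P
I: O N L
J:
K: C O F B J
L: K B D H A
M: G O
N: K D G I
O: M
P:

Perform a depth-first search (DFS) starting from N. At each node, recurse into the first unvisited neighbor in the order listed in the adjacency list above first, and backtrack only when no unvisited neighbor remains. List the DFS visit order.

N K C O M G E A H P F L B D J I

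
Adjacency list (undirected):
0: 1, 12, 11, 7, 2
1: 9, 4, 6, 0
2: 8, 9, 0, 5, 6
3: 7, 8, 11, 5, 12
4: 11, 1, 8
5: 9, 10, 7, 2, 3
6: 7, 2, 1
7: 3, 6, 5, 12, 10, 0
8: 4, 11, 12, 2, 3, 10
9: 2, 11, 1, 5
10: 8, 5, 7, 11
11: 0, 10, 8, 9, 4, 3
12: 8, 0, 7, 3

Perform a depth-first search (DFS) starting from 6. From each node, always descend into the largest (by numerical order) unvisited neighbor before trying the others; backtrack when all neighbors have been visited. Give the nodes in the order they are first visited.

Visit 6
6 → 7
7 → 12
12 → 8
8 → 11
11 → 10
10 → 5
5 → 9
9 → 2
2 → 0
0 → 1
1 → 4
5 → 3

6 7 12 8 11 10 5 9 2 0 1 4 3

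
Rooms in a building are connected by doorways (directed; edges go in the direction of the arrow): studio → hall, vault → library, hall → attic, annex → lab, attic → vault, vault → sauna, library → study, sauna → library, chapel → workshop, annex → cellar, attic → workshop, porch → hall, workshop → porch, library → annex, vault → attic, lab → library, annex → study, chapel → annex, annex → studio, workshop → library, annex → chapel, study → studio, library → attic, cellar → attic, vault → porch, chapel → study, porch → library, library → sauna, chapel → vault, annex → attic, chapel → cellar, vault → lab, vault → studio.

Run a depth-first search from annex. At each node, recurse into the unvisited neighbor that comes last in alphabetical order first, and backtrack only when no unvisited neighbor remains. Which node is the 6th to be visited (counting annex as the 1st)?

workshop

Visit annex
annex → study
study → studio
studio → hall
hall → attic
attic → workshop
workshop → porch
porch → library
library → sauna
attic → vault
vault → lab
annex → chapel
chapel → cellar

Visit order: annex, study, studio, hall, attic, workshop, porch, library, sauna, vault, lab, chapel, cellar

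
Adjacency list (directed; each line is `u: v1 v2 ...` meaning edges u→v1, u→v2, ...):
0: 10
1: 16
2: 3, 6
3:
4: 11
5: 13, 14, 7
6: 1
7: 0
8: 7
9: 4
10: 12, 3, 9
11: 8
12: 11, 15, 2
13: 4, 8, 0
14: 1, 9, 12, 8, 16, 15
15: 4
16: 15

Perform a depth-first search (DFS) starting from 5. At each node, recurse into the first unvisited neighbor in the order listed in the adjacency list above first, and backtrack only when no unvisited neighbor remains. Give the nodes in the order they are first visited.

Visit 5
5 → 13
13 → 4
4 → 11
11 → 8
8 → 7
7 → 0
0 → 10
10 → 12
12 → 15
12 → 2
2 → 3
2 → 6
6 → 1
1 → 16
10 → 9
5 → 14

5 -> 13 -> 4 -> 11 -> 8 -> 7 -> 0 -> 10 -> 12 -> 15 -> 2 -> 3 -> 6 -> 1 -> 16 -> 9 -> 14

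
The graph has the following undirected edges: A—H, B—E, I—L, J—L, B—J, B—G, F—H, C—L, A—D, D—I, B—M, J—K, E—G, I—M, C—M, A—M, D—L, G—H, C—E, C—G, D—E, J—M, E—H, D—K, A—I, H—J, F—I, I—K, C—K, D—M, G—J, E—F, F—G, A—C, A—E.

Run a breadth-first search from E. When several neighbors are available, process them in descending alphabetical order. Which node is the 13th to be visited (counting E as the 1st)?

Visit E; enqueue H, G, F, D, C, B, A → queue [H, G, F, D, C, B, A]
Visit H; enqueue J → queue [G, F, D, C, B, A, J]
Visit G → queue [F, D, C, B, A, J]
Visit F; enqueue I → queue [D, C, B, A, J, I]
Visit D; enqueue M, L, K → queue [C, B, A, J, I, M, L, K]
Visit C → queue [B, A, J, I, M, L, K]
Visit B → queue [A, J, I, M, L, K]
Visit A → queue [J, I, M, L, K]
Visit J → queue [I, M, L, K]
Visit I → queue [M, L, K]
Visit M → queue [L, K]
Visit L → queue [K]
Visit K → queue []

Visit order: E, H, G, F, D, C, B, A, J, I, M, L, K

K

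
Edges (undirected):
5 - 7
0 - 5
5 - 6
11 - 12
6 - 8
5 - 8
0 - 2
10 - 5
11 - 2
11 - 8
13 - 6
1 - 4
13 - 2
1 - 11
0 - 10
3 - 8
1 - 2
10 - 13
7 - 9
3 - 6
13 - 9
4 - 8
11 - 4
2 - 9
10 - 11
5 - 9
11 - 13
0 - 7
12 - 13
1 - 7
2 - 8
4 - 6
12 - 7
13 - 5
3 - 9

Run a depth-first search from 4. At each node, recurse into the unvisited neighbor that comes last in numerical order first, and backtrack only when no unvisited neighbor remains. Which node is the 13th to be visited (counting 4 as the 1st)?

Visit 4
4 → 11
11 → 13
13 → 12
12 → 7
7 → 9
9 → 5
5 → 10
10 → 0
0 → 2
2 → 8
8 → 6
6 → 3
2 → 1

Visit order: 4, 11, 13, 12, 7, 9, 5, 10, 0, 2, 8, 6, 3, 1

3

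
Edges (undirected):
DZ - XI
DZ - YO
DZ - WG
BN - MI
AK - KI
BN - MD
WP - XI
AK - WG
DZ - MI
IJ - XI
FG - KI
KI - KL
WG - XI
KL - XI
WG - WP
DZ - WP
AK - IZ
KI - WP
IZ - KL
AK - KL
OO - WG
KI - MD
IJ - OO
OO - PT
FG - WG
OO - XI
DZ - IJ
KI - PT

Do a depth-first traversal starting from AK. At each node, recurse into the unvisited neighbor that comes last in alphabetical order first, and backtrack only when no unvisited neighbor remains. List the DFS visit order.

Visit AK
AK → WG
WG → XI
XI → WP
WP → KI
KI → PT
PT → OO
OO → IJ
IJ → DZ
DZ → YO
DZ → MI
MI → BN
BN → MD
KI → KL
KL → IZ
KI → FG

AK -> WG -> XI -> WP -> KI -> PT -> OO -> IJ -> DZ -> YO -> MI -> BN -> MD -> KL -> IZ -> FG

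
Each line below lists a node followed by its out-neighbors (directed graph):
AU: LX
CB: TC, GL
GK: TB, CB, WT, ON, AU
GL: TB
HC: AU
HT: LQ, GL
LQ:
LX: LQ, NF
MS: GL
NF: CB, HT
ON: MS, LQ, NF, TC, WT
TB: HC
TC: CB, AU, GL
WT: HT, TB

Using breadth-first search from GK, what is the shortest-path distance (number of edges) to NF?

2

Level 0: GK
Level 1: AU, CB, ON, TB, WT
Level 2: GL, HC, HT, LQ, LX, MS, NF, TC
NF first appears at level 2.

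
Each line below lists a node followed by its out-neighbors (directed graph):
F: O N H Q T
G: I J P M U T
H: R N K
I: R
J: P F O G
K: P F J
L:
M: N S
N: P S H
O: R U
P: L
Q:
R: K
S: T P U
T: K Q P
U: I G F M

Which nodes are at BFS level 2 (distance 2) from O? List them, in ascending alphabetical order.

F, G, I, K, M

Level 0: O
Level 1: R, U
Level 2: F, G, I, K, M
Level 3: H, J, N, P, Q, S, T
Level 4: L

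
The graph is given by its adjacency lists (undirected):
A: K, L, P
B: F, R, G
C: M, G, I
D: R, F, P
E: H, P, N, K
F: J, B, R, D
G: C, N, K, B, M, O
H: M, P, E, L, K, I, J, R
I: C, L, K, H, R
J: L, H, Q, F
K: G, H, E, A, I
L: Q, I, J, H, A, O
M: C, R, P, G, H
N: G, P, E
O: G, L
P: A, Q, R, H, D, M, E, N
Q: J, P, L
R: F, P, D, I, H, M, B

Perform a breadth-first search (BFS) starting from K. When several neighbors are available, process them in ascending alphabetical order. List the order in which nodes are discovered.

Visit K; enqueue A, E, G, H, I → queue [A, E, G, H, I]
Visit A; enqueue L, P → queue [E, G, H, I, L, P]
Visit E; enqueue N → queue [G, H, I, L, P, N]
Visit G; enqueue B, C, M, O → queue [H, I, L, P, N, B, C, M, O]
Visit H; enqueue J, R → queue [I, L, P, N, B, C, M, O, J, R]
Visit I → queue [L, P, N, B, C, M, O, J, R]
Visit L; enqueue Q → queue [P, N, B, C, M, O, J, R, Q]
Visit P; enqueue D → queue [N, B, C, M, O, J, R, Q, D]
Visit N → queue [B, C, M, O, J, R, Q, D]
Visit B; enqueue F → queue [C, M, O, J, R, Q, D, F]
Visit C → queue [M, O, J, R, Q, D, F]
Visit M → queue [O, J, R, Q, D, F]
Visit O → queue [J, R, Q, D, F]
Visit J → queue [R, Q, D, F]
Visit R → queue [Q, D, F]
Visit Q → queue [D, F]
Visit D → queue [F]
Visit F → queue []

K, A, E, G, H, I, L, P, N, B, C, M, O, J, R, Q, D, F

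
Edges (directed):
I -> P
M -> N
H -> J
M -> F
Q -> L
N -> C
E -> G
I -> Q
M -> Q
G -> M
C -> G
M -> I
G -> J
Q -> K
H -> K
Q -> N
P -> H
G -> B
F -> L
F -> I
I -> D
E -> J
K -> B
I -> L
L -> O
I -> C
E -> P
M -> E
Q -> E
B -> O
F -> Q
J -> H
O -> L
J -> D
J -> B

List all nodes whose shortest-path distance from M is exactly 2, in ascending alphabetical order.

C, D, G, J, K, L, P

Level 0: M
Level 1: E, F, I, N, Q
Level 2: C, D, G, J, K, L, P
Level 3: B, H, O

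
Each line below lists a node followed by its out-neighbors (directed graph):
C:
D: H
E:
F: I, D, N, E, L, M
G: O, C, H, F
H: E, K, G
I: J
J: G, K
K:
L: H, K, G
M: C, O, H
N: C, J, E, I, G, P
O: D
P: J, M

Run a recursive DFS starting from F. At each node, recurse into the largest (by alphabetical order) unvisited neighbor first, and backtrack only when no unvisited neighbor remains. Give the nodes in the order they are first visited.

Visit F
F → N
N → P
P → M
M → O
O → D
D → H
H → K
H → G
G → C
H → E
P → J
N → I
F → L

F N P M O D H K G C E J I L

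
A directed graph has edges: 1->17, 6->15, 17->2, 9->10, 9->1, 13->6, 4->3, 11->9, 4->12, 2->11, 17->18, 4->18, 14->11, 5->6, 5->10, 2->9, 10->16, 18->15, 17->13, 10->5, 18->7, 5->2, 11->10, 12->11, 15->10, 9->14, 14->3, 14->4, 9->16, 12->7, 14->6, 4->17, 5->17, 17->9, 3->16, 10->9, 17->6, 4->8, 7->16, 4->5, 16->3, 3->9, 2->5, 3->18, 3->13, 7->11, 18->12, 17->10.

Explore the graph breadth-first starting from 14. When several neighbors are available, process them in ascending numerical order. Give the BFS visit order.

Visit 14; enqueue 3, 4, 6, 11 → queue [3, 4, 6, 11]
Visit 3; enqueue 9, 13, 16, 18 → queue [4, 6, 11, 9, 13, 16, 18]
Visit 4; enqueue 5, 8, 12, 17 → queue [6, 11, 9, 13, 16, 18, 5, 8, 12, 17]
Visit 6; enqueue 15 → queue [11, 9, 13, 16, 18, 5, 8, 12, 17, 15]
Visit 11; enqueue 10 → queue [9, 13, 16, 18, 5, 8, 12, 17, 15, 10]
Visit 9; enqueue 1 → queue [13, 16, 18, 5, 8, 12, 17, 15, 10, 1]
Visit 13 → queue [16, 18, 5, 8, 12, 17, 15, 10, 1]
Visit 16 → queue [18, 5, 8, 12, 17, 15, 10, 1]
Visit 18; enqueue 7 → queue [5, 8, 12, 17, 15, 10, 1, 7]
Visit 5; enqueue 2 → queue [8, 12, 17, 15, 10, 1, 7, 2]
Visit 8 → queue [12, 17, 15, 10, 1, 7, 2]
Visit 12 → queue [17, 15, 10, 1, 7, 2]
Visit 17 → queue [15, 10, 1, 7, 2]
Visit 15 → queue [10, 1, 7, 2]
Visit 10 → queue [1, 7, 2]
Visit 1 → queue [7, 2]
Visit 7 → queue [2]
Visit 2 → queue []

14, 3, 4, 6, 11, 9, 13, 16, 18, 5, 8, 12, 17, 15, 10, 1, 7, 2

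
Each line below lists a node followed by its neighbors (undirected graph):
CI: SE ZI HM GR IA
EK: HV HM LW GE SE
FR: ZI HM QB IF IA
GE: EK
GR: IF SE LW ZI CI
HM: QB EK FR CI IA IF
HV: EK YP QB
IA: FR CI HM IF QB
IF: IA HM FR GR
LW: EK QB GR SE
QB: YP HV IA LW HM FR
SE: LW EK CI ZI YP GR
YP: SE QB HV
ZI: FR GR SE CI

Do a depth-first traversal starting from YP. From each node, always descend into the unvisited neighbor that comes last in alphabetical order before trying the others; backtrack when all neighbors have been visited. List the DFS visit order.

Visit YP
YP → SE
SE → ZI
ZI → GR
GR → LW
LW → QB
QB → IA
IA → IF
IF → HM
HM → FR
HM → EK
EK → HV
EK → GE
HM → CI

YP → SE → ZI → GR → LW → QB → IA → IF → HM → FR → EK → HV → GE → CI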